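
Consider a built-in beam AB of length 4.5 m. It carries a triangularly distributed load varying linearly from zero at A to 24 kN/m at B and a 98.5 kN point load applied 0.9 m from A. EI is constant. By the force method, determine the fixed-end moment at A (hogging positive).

M_A = 72.94 kN·m

Release both end moments; the primary structure is a simply-supported span AB with redundants M_A and M_B.
On the primary (simply-supported) span, the end slopes from the loading are:
  at A: triangular load, peak 24: 7w₀L³/(360EI) = 42.52/EI
  at B: triangular load, peak 24: w₀L³/(45EI) = 48.6/EI
  at A: point load 98.5 at a = 0.9: Pab(L + b)/(6LEI) = 95.74/EI
  at B: point load 98.5 at a = 0.9: Pab(L + a)/(6LEI) = 63.83/EI
  θ_A0 = 138.3/EI,  θ_B0 = 112.4/EI
Flexibility coefficients: a unit moment at one end gives L/(3EI) there and L/(6EI) at the far end, so f₁₁ = f₂₂ = 1.5/EI and f₁₂ = f₂₁ = 0.75/EI.
Compatibility — zero rotation at each built-in end:
  1.5 M_A + 0.75 M_B = 138.3
  0.75 M_A + 1.5 M_B = 112.4
Solving the pair gives M_A = 72.94 kN·m and M_B = 38.48 kN·m (hogging).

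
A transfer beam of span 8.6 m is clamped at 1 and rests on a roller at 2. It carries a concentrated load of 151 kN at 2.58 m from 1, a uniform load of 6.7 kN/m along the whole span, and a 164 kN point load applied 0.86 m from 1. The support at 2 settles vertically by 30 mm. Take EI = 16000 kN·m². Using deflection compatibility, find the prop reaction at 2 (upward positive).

Release the roller at 2. Primary structure: cantilever fixed at 1.
Free-end deflection of the primary structure under the applied loading (downward +):
  point load 151 at a = 2.58: Pa²(3L − a)/(6EI) = 3890/EI
  UDL 6.7: wL⁴/(8EI) = 4581/EI
  point load 164 at a = 0.86: Pa²(3L − a)/(6EI) = 504.2/EI
  δ_0 = 8975/EI
Flexibility coefficient — unit upward force at 2: δ_{22} = L³/(3EI) = 212/EI.
With EI = 16000 kN·m²: δ_0 = 0.56095 m and δ_{22} = 0.013251 m/kN.
Compatibility — the beam at 2 must follow the support down by 0.03 m: δ_0 − R_2·δ_{22} = 0.03, so R_2 = (0.56095 − 0.03)/0.013251 = 40.07 kN.

R_2 = 40.07 kN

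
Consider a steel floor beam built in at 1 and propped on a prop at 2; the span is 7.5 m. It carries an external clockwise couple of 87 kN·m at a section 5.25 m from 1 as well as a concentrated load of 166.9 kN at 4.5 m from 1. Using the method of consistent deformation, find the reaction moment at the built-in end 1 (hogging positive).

M_1 = 178.5 kN·m

Take the reaction at 2 as the redundant and release it; the primary structure is a cantilever fixed at 1.
Primary-structure tip deflection at 2 by superposition:
  clockwise couple 87 at a = 5.25: M₀a(2L − a)/(2EI) = 2227/EI
  point load 166.9 at a = 4.5: Pa²(3L − a)/(6EI) = 10139/EI
  δ_0 = 12366/EI
Flexibility coefficient — unit upward force at 2: δ_{22} = L³/(3EI) = 140.6/EI.
The prop prevents deflection at 2: R_2 = δ_0/δ_{22} = 12366/140.6 = 87.93 kN.
Moment equilibrium about 1: M_1 = Σ(load moments about 1) − R_2·L = 838 − 87.93×7.5 = 178.5 kN·m.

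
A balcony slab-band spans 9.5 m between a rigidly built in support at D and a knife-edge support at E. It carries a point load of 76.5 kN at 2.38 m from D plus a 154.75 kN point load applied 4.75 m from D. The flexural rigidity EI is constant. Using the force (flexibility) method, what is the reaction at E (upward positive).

R_E = 54.96 kN

Remove the prop at E; the released (primary) structure is a cantilever built in at D.
Free-end deflection of the primary structure under the applied loading (downward +):
  point load 76.5 at a = 2.38: Pa²(3L − a)/(6EI) = 1886/EI
  point load 154.75 at a = 4.75: Pa²(3L − a)/(6EI) = 13821/EI
  δ_0 = 15707/EI
Tip deflection under a unit load at E: L³/(3EI) = 285.8/EI.
Compatibility at E: δ_0 − R_E·δ_{EE} = 0, so R_E = 15707/285.8 = 54.96 kN.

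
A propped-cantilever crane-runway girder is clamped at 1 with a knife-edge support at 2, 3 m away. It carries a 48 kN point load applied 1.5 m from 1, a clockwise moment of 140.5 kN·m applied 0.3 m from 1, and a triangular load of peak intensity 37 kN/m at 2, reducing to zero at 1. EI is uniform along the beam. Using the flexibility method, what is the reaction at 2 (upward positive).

R_2 = 58.87 kN

Take the reaction at 2 as the redundant and release it; the primary structure is a cantilever fixed at 1.
Deflection at 2 on the released cantilever, summing each load's contribution:
  point load 48 at a = 1.5: Pa²(3L − a)/(6EI) = 135/EI
  clockwise couple 140.5 at a = 0.3: M₀a(2L − a)/(2EI) = 120.1/EI
  triangular load, peak 37 at the free end: 11w₀L⁴/(120EI) = 274.7/EI
  δ_0 = 529.9/EI
Flexibility coefficient — unit upward force at 2: δ_{22} = L³/(3EI) = 9/EI.
Compatibility at 2: δ_0 − R_2·δ_{22} = 0, so R_2 = 529.9/9 = 58.87 kN.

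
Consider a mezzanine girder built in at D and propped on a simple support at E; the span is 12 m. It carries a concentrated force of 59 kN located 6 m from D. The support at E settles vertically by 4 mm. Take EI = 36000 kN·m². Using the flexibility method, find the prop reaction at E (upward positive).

Remove the prop at E; the released (primary) structure is a cantilever built in at D.
Free-end deflection of the primary structure under the applied loading (downward +):
  point load 59 at a = 6: Pa²(3L − a)/(6EI) = 10620/EI
Flexibility coefficient — unit upward force at E: δ_{EE} = L³/(3EI) = 576/EI.
With EI = 36000 kN·m²: δ_0 = 0.295 m and δ_{EE} = 0.016 m/kN.
Compatibility — the beam at E must follow the support down by 0.004 m: δ_0 − R_E·δ_{EE} = 0.004, so R_E = (0.295 − 0.004)/0.016 = 18.19 kN.

R_E = 18.19 kN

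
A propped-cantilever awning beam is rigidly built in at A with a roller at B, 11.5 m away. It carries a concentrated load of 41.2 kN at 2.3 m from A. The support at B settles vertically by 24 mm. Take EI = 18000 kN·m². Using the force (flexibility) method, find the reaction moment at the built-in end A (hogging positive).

Choose R_B as the redundant. The primary structure is the cantilever fixed at A.
Downward deflection at the released point B due to the loads:
  point load 41.2 at a = 2.3: Pa²(3L − a)/(6EI) = 1170/EI
Tip deflection under a unit load at B: L³/(3EI) = 507/EI.
With EI = 18000 kN·m²: δ_0 = 0.064981 m and δ_{BB} = 0.028164 m/kN.
Compatibility — the beam at B must follow the support down by 0.024 m: δ_0 − R_B·δ_{BB} = 0.024, so R_B = (0.064981 − 0.024)/0.028164 = 1.455 kN.
Moment equilibrium about A: M_A = Σ(load moments about A) − R_B·L = 94.76 − 1.455×11.5 = 78.03 kN·m.

M_A = 78.03 kN·m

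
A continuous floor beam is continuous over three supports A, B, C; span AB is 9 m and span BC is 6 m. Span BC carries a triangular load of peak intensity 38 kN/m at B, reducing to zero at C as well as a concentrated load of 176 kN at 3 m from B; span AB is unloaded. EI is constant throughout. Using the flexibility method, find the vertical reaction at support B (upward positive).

R_B = 196.1 kN

Take M_B as the redundant. Released structure: two simple spans AB and BC with a hinge at B.
Discontinuity in slope at B on the released structure — sum the simple-span end rotations:
  span BC: triangular load, peak 38: w₀L³/(45EI) = 182.4/EI
  span BC: point load 176 at a = 3: Pab(L + b)/(6LEI) = 396/EI
  relative rotation θ_0 = (0 + 578.4)/EI = 578.4/EI
A unit hogging moment at B produces rotation L₁/(3EI) + L₂/(3EI) = 5/EI.
Slope continuity at B: θ_0 = M_B·5/EI, so M_B = 578.4/5 = 115.7 kN·m (hogging).
Span AB, ΣM about A with M_B applied at B: R_B^{AB}·9 = 0 + 115.7, so R_B^{AB} = 12.85 kN and R_A = 0 − 12.85 = -12.85 kN.
Span BC, ΣM about C: R_B^{BC}·6 = 984 + 115.7, so R_B^{BC} = 183.3 kN and R_C = 290 − 183.3 = 106.7 kN.
R_B = 12.85 + 183.3 = 196.1 kN.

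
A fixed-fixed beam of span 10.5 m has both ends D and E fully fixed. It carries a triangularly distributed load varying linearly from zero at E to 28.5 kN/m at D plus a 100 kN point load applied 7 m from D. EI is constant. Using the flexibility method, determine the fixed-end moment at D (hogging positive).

M_D = 234.9 kN·m

Release both end moments; the primary structure is a simply-supported span DE with redundants M_D and M_E.
Simple-span end rotations at D and E under the given loads:
  at D: triangular load, peak 28.5: w₀L³/(45EI) = 733.2/EI
  at E: triangular load, peak 28.5: 7w₀L³/(360EI) = 641.5/EI
  at D: point load 100 at a = 7: Pab(L + b)/(6LEI) = 544.4/EI
  at E: point load 100 at a = 7: Pab(L + a)/(6LEI) = 680.6/EI
  θ_D0 = 1278/EI,  θ_E0 = 1322/EI
Flexibility coefficients: a unit moment at one end gives L/(3EI) there and L/(6EI) at the far end, so f₁₁ = f₂₂ = 3.5/EI and f₁₂ = f₂₁ = 1.75/EI.
Compatibility — zero rotation at each built-in end:
  3.5 M_D + 1.75 M_E = 1278
  1.75 M_D + 3.5 M_E = 1322
Solving the pair gives M_D = 234.9 kN·m and M_E = 260.3 kN·m (hogging).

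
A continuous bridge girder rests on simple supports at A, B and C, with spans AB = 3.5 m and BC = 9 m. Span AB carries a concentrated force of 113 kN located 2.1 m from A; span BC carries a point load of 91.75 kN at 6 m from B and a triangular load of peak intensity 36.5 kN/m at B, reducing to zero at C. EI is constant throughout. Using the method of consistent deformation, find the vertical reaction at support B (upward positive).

R_B = 307.6 kN

Take M_B as the redundant. Released structure: two simple spans AB and BC with a hinge at B.
End slopes at the hinge B, treating each span as simply supported:
  span AB: point load 113 at a = 2.1: Pab(L + a)/(6LEI) = 88.59/EI
  span BC: point load 91.75 at a = 6: Pab(L + b)/(6LEI) = 367/EI
  span BC: triangular load, peak 36.5: w₀L³/(45EI) = 591.3/EI
  relative rotation θ_0 = (88.59 + 958.3)/EI = 1047/EI
A unit hogging moment at B produces rotation L₁/(3EI) + L₂/(3EI) = 4.167/EI.
Compatibility: M_B·(L₁+L₂)/(3EI) = θ_0, giving M_B = 251.3 kN·m (hogging).
Span AB, ΣM about A with M_B applied at B: R_B^{AB}·3.5 = 237.3 + 251.3, so R_B^{AB} = 139.6 kN and R_A = 113 − 139.6 = -26.59 kN.
Span BC, ΣM about C: R_B^{BC}·9 = 1261 + 251.3, so R_B^{BC} = 168 kN and R_C = 256 − 168 = 88 kN.
R_B = 139.6 + 168 = 307.6 kN.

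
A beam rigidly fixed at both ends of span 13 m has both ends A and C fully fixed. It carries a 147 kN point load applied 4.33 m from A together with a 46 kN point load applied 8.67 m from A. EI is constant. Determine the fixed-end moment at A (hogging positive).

M_A = 327.4 kN·m

Take the two fixed-end moments M_A, M_C as redundants; the released structure is the simple span AC.
Simple-span end rotations at A and C under the given loads:
  at A: point load 147 at a = 4.33: Pab(L + b)/(6LEI) = 1533/EI
  at C: point load 147 at a = 4.33: Pab(L + a)/(6LEI) = 1226/EI
  at A: point load 46 at a = 8.67: Pab(L + b)/(6LEI) = 383.7/EI
  at C: point load 46 at a = 8.67: Pab(L + a)/(6LEI) = 479.8/EI
  θ_A0 = 1917/EI,  θ_C0 = 1706/EI
Flexibility coefficients: a unit moment at one end gives L/(3EI) there and L/(6EI) at the far end, so f₁₁ = f₂₂ = 4.333/EI and f₁₂ = f₂₁ = 2.167/EI.
Compatibility — zero rotation at each built-in end:
  4.333 M_A + 2.167 M_C = 1917
  2.167 M_A + 4.333 M_C = 1706
Solving the pair gives M_A = 327.4 kN·m and M_C = 230 kN·m (hogging).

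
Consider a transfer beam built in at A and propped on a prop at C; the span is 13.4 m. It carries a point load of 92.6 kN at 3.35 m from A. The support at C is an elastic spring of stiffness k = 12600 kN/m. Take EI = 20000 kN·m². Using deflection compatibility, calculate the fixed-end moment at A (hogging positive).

M_A = 203.8 kN·m

Take the reaction at C as the redundant and release it; the primary structure is a cantilever fixed at A.
Primary-structure tip deflection at C by superposition:
  point load 92.6 at a = 3.35: Pa²(3L − a)/(6EI) = 6382/EI
Tip deflection under a unit load at C: L³/(3EI) = 802/EI.
With EI = 20000 kN·m²: δ_0 = 0.31912 m and δ_{CC} = 0.040102 m/kN.
Compatibility — the spring shortens by R_C/k under the reaction it provides: δ_0 − R_C·δ_{CC} = R_C/k. With 1/k = 0.000079 m/kN, R_C = δ_0 / (δ_{CC} + 1/k) = 0.31912 / (0.040102 + 0.000079) = 7.942 kN.
Moment equilibrium about A: M_A = Σ(load moments about A) − R_C·L = 310.2 − 7.942×13.4 = 203.8 kN·m.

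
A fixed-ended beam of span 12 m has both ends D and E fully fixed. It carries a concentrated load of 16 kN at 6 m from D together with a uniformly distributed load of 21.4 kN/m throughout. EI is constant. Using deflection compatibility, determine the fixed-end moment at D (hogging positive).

Release both end moments; the primary structure is a simply-supported span DE with redundants M_D and M_E.
On the primary (simply-supported) span, the end slopes from the loading are:
  at D: point load 16 at a = 6: Pab(L + b)/(6LEI) = 144/EI
  at E: point load 16 at a = 6: Pab(L + a)/(6LEI) = 144/EI
  at D: UDL 21.4: wL³/(24EI) = 1541/EI
  at E: UDL 21.4: wL³/(24EI) = 1541/EI
  θ_D0 = 1685/EI,  θ_E0 = 1685/EI
Flexibility coefficients: a unit moment at one end gives L/(3EI) there and L/(6EI) at the far end, so f₁₁ = f₂₂ = 4/EI and f₁₂ = f₂₁ = 2/EI.
Compatibility — zero rotation at each built-in end:
  4 M_D + 2 M_E = 1685
  2 M_D + 4 M_E = 1685
Solving the pair gives M_D = 280.8 kN·m and M_E = 280.8 kN·m (hogging).

M_D = 280.8 kN·m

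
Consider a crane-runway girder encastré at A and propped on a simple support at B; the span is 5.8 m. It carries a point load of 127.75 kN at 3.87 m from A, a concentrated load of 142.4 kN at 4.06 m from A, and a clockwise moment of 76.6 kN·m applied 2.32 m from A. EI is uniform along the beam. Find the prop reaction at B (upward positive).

Take the reaction at B as the redundant and release it; the primary structure is a cantilever fixed at A.
Downward deflection at the released point B due to the loads:
  point load 127.75 at a = 3.87: Pa²(3L − a)/(6EI) = 4314/EI
  point load 142.4 at a = 4.06: Pa²(3L − a)/(6EI) = 5219/EI
  clockwise couple 76.6 at a = 2.32: M₀a(2L − a)/(2EI) = 824.6/EI
  δ_0 = 10358/EI
Flexibility coefficient — unit upward force at B: δ_{BB} = L³/(3EI) = 65.04/EI.
Compatibility at B: δ_0 − R_B·δ_{BB} = 0, so R_B = 10358/65.04 = 159.3 kN.

R_B = 159.3 kN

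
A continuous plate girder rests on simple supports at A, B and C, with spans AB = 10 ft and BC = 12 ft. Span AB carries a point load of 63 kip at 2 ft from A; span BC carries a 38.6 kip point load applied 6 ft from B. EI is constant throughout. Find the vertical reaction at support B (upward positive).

R_B = 45.62 kip

Take M_B as the redundant. Released structure: two simple spans AB and BC with a hinge at B.
Rotations at B on the released spans (each span's end-slope, ×1/EI):
  span AB: point load 63 at a = 2: Pab(L + a)/(6LEI) = 201.6/EI
  span BC: point load 38.6 at a = 6: Pab(L + b)/(6LEI) = 347.4/EI
  relative rotation θ_0 = (201.6 + 347.4)/EI = 549/EI
A unit hogging moment at B produces rotation L₁/(3EI) + L₂/(3EI) = 7.333/EI.
Compatibility: M_B·(L₁+L₂)/(3EI) = θ_0, giving M_B = 74.86 kip·ft (hogging).
Span AB, ΣM about A with M_B applied at B: R_B^{AB}·10 = 126 + 74.86, so R_B^{AB} = 20.09 kip and R_A = 63 − 20.09 = 42.91 kip.
Span BC, ΣM about C: R_B^{BC}·12 = 231.6 + 74.86, so R_B^{BC} = 25.54 kip and R_C = 38.6 − 25.54 = 13.06 kip.
R_B = 20.09 + 25.54 = 45.62 kip.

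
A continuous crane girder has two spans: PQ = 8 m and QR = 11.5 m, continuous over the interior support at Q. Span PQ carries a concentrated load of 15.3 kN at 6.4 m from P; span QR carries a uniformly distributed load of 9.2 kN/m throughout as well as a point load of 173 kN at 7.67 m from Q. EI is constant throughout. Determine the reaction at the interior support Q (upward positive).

R_Q = 180.1 kN

Take M_Q as the redundant. Released structure: two simple spans PQ and QR with a hinge at Q.
Rotations at Q on the released spans (each span's end-slope, ×1/EI):
  span PQ: point load 15.3 at a = 6.4: Pab(L + a)/(6LEI) = 47/EI
  span QR: UDL 9.2: wL³/(24EI) = 583/EI
  span QR: point load 173 at a = 7.67: Pab(L + b)/(6LEI) = 1129/EI
  relative rotation θ_0 = (47 + 1712)/EI = 1759/EI
A unit hogging moment at Q produces rotation L₁/(3EI) + L₂/(3EI) = 6.5/EI.
Compatibility: M_Q·(L₁+L₂)/(3EI) = θ_0, giving M_Q = 270.6 kN·m (hogging).
Span PQ, ΣM about P with M_Q applied at Q: R_Q^{PQ}·8 = 97.92 + 270.6, so R_Q^{PQ} = 46.07 kN and R_P = 15.3 − 46.07 = -30.77 kN.
Span QR, ΣM about R: R_Q^{QR}·11.5 = 1271 + 270.6, so R_Q^{QR} = 134 kN and R_R = 278.8 − 134 = 144.8 kN.
R_Q = 46.07 + 134 = 180.1 kN.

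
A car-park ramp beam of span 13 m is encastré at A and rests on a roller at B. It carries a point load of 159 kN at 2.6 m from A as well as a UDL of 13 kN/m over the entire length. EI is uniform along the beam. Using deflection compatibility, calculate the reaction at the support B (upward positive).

R_B = 72.28 kN

Release the roller at B. Primary structure: cantilever fixed at A.
Deflection at B on the released cantilever, summing each load's contribution:
  point load 159 at a = 2.6: Pa²(3L − a)/(6EI) = 6521/EI
  UDL 13: wL⁴/(8EI) = 46412/EI
  δ_0 = 52932/EI
Tip deflection under a unit load at B: L³/(3EI) = 732.3/EI.
Compatibility at B: δ_0 − R_B·δ_{BB} = 0, so R_B = 52932/732.3 = 72.28 kN.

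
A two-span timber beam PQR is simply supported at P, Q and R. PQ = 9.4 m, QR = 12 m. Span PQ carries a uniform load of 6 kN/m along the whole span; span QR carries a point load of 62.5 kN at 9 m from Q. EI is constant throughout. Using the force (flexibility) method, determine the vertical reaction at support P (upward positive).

R_P = 19.86 kN

Insert a hinge at Q; M_Q is the redundant, and each span becomes simply supported.
Discontinuity in slope at Q on the released structure — sum the simple-span end rotations:
  span PQ: UDL 6: wL³/(24EI) = 207.6/EI
  span QR: point load 62.5 at a = 9: Pab(L + b)/(6LEI) = 351.6/EI
  relative rotation θ_0 = (207.6 + 351.6)/EI = 559.2/EI
A unit hogging moment at Q produces rotation L₁/(3EI) + L₂/(3EI) = 7.133/EI.
Slope continuity at Q: θ_0 = M_Q·7.133/EI, so M_Q = 559.2/7.133 = 78.39 kN·m (hogging).
Span PQ, ΣM about P with M_Q applied at Q: R_Q^{PQ}·9.4 = 265.1 + 78.39, so R_Q^{PQ} = 36.54 kN and R_P = 56.4 − 36.54 = 19.86 kN.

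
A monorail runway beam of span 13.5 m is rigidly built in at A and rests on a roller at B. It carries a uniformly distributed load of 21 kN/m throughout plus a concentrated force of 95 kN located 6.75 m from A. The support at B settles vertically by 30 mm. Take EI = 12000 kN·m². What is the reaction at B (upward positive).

Choose R_B as the redundant. The primary structure is the cantilever fixed at A.
Free-end deflection of the primary structure under the applied loading (downward +):
  UDL 21: wL⁴/(8EI) = 87190/EI
  point load 95 at a = 6.75: Pa²(3L − a)/(6EI) = 24347/EI
  δ_0 = 111537/EI
Tip deflection under a unit load at B: L³/(3EI) = 820.1/EI.
With EI = 12000 kN·m²: δ_0 = 9.2948 m and δ_{BB} = 0.068344 m/kN.
Compatibility — the beam at B must follow the support down by 0.03 m: δ_0 − R_B·δ_{BB} = 0.03, so R_B = (9.2948 − 0.03)/0.068344 = 135.6 kN.

R_B = 135.6 kN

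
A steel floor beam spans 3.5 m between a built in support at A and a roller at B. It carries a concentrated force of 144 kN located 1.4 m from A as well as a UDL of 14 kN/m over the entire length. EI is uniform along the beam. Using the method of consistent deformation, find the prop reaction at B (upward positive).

Remove the prop at B; the released (primary) structure is a cantilever built in at A.
Downward deflection at the released point B due to the loads:
  point load 144 at a = 1.4: Pa²(3L − a)/(6EI) = 428.1/EI
  UDL 14: wL⁴/(8EI) = 262.6/EI
  δ_0 = 690.7/EI
Tip deflection under a unit load at B: L³/(3EI) = 14.29/EI.
The prop prevents deflection at B: R_B = δ_0/δ_{BB} = 690.7/14.29 = 48.33 kN.

R_B = 48.33 kN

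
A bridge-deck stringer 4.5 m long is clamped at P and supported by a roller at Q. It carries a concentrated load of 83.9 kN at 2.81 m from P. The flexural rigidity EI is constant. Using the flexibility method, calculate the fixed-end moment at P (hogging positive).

M_P = 60.9 kN·m

Take the reaction at Q as the redundant and release it; the primary structure is a cantilever fixed at P.
Primary-structure tip deflection at Q by superposition:
  point load 83.9 at a = 2.81: Pa²(3L − a)/(6EI) = 1180/EI
Flexibility coefficient — unit upward force at Q: δ_{QQ} = L³/(3EI) = 30.38/EI.
Compatibility at Q: δ_0 − R_Q·δ_{QQ} = 0, so R_Q = 1180/30.38 = 38.86 kN.
Moment equilibrium about P: M_P = Σ(load moments about P) − R_Q·L = 235.8 − 38.86×4.5 = 60.9 kN·m.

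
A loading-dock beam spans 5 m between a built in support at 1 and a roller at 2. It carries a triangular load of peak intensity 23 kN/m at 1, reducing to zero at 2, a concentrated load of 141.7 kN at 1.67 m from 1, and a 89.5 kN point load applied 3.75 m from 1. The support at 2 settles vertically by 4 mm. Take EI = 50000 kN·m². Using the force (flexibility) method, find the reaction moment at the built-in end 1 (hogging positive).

M_1 = 246.1 kN·m

Release the roller at 2. Primary structure: cantilever fixed at 1.
Deflection at 2 on the released cantilever, summing each load's contribution:
  triangular load, peak 23 at the fixed end: w₀L⁴/(30EI) = 479.2/EI
  point load 141.7 at a = 1.67: Pa²(3L − a)/(6EI) = 878/EI
  point load 89.5 at a = 3.75: Pa²(3L − a)/(6EI) = 2360/EI
  δ_0 = 3717/EI
Flexibility coefficient — unit upward force at 2: δ_{22} = L³/(3EI) = 41.67/EI.
With EI = 50000 kN·m²: δ_0 = 0.07434 m and δ_{22} = 0.000833 m/kN.
Compatibility — the beam at 2 must follow the support down by 0.004 m: δ_0 − R_2·δ_{22} = 0.004, so R_2 = (0.07434 − 0.004)/0.000833 = 84.41 kN.
Moment equilibrium about 1: M_1 = Σ(load moments about 1) − R_2·L = 668.1 − 84.41×5 = 246.1 kN·m.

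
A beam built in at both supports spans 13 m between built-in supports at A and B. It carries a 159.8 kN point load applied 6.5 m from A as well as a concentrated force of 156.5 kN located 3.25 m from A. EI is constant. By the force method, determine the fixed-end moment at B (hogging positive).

Take the two fixed-end moments M_A, M_B as redundants; the released structure is the simple span AB.
On the primary (simply-supported) span, the end slopes from the loading are:
  at A: point load 159.8 at a = 6.5: Pab(L + b)/(6LEI) = 1688/EI
  at B: point load 159.8 at a = 6.5: Pab(L + a)/(6LEI) = 1688/EI
  at A: point load 156.5 at a = 3.25: Pab(L + b)/(6LEI) = 1446/EI
  at B: point load 156.5 at a = 3.25: Pab(L + a)/(6LEI) = 1033/EI
  θ_A0 = 3134/EI,  θ_B0 = 2721/EI
Flexibility coefficients: a unit moment at one end gives L/(3EI) there and L/(6EI) at the far end, so f₁₁ = f₂₂ = 4.333/EI and f₁₂ = f₂₁ = 2.167/EI.
Compatibility — zero rotation at each built-in end:
  4.333 M_A + 2.167 M_B = 3134
  2.167 M_A + 4.333 M_B = 2721
Solving the pair gives M_A = 545.8 kN·m and M_B = 355 kN·m (hogging).

M_B = 355 kN·m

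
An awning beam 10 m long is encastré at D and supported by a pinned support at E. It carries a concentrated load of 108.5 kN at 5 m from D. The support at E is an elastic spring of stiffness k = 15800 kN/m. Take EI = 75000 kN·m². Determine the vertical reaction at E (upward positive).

R_E = 33.43 kN

Remove the prop at E; the released (primary) structure is a cantilever built in at D.
Primary-structure tip deflection at E by superposition:
  point load 108.5 at a = 5: Pa²(3L − a)/(6EI) = 11302/EI
Flexibility coefficient — unit upward force at E: δ_{EE} = L³/(3EI) = 333.3/EI.
With EI = 75000 kN·m²: δ_0 = 0.15069 m and δ_{EE} = 0.004444 m/kN.
Compatibility — the spring shortens by R_E/k under the reaction it provides: δ_0 − R_E·δ_{EE} = R_E/k. With 1/k = 0.000063 m/kN, R_E = δ_0 / (δ_{EE} + 1/k) = 0.15069 / (0.004444 + 0.000063) = 33.43 kN.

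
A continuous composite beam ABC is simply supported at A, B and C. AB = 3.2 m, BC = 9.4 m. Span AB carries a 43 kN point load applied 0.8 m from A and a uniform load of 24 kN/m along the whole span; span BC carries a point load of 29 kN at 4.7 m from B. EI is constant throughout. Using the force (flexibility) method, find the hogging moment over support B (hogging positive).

Take M_B as the redundant. Released structure: two simple spans AB and BC with a hinge at B.
Rotations at B on the released spans (each span's end-slope, ×1/EI):
  span AB: point load 43 at a = 0.8: Pab(L + a)/(6LEI) = 17.2/EI
  span AB: UDL 24: wL³/(24EI) = 32.77/EI
  span BC: point load 29 at a = 4.7: Pab(L + b)/(6LEI) = 160.2/EI
  relative rotation θ_0 = (49.97 + 160.2)/EI = 210.1/EI
A unit hogging moment at B produces rotation L₁/(3EI) + L₂/(3EI) = 4.2/EI.
Compatibility: M_B·(L₁+L₂)/(3EI) = θ_0, giving M_B = 50.03 kN·m (hogging).

M_B = 50.03 kN·m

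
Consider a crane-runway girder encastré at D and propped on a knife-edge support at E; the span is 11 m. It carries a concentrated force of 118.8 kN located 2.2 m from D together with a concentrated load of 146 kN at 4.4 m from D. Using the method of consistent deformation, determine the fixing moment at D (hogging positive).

Choose R_E as the redundant. The primary structure is the cantilever fixed at D.
Deflection at E on the released cantilever, summing each load's contribution:
  point load 118.8 at a = 2.2: Pa²(3L − a)/(6EI) = 2952/EI
  point load 146 at a = 4.4: Pa²(3L − a)/(6EI) = 13473/EI
  δ_0 = 16425/EI
Flexibility coefficient — unit upward force at E: δ_{EE} = L³/(3EI) = 443.7/EI.
The prop prevents deflection at E: R_E = δ_0/δ_{EE} = 16425/443.7 = 37.02 kN.
Moment equilibrium about D: M_D = Σ(load moments about D) − R_E·L = 903.8 − 37.02×11 = 496.5 kN·m.

M_D = 496.5 kN·m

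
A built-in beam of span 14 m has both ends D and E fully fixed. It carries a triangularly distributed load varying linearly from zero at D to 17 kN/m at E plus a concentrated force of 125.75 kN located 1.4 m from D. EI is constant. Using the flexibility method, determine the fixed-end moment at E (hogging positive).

M_E = 182.4 kN·m

Take the two fixed-end moments M_D, M_E as redundants; the released structure is the simple span DE.
End rotations of the released simple span under the applied load (×1/EI):
  at D: triangular load, peak 17: 7w₀L³/(360EI) = 907/EI
  at E: triangular load, peak 17: w₀L³/(45EI) = 1037/EI
  at D: point load 125.75 at a = 1.4: Pab(L + b)/(6LEI) = 702.4/EI
  at E: point load 125.75 at a = 1.4: Pab(L + a)/(6LEI) = 406.7/EI
  θ_D0 = 1609/EI,  θ_E0 = 1443/EI
Flexibility coefficients: a unit moment at one end gives L/(3EI) there and L/(6EI) at the far end, so f₁₁ = f₂₂ = 4.667/EI and f₁₂ = f₂₁ = 2.333/EI.
Compatibility — zero rotation at each built-in end:
  4.667 M_D + 2.333 M_E = 1609
  2.333 M_D + 4.667 M_E = 1443
Solving the pair gives M_D = 253.7 kN·m and M_E = 182.4 kN·m (hogging).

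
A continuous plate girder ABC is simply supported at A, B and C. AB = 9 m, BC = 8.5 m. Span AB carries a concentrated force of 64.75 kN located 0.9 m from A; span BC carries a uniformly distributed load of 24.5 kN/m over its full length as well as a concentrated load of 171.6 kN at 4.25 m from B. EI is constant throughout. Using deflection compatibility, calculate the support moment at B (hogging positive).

M_B = 255.1 kN·m

Insert a hinge at B; M_B is the redundant, and each span becomes simply supported.
Discontinuity in slope at B on the released structure — sum the simple-span end rotations:
  span AB: point load 64.75 at a = 0.9: Pab(L + a)/(6LEI) = 86.54/EI
  span BC: UDL 24.5: wL³/(24EI) = 626.9/EI
  span BC: point load 171.6 at a = 4.25: Pab(L + b)/(6LEI) = 774.9/EI
  relative rotation θ_0 = (86.54 + 1402)/EI = 1488/EI
A unit hogging moment at B produces rotation L₁/(3EI) + L₂/(3EI) = 5.833/EI.
Compatibility: M_B·(L₁+L₂)/(3EI) = θ_0, giving M_B = 255.1 kN·m (hogging).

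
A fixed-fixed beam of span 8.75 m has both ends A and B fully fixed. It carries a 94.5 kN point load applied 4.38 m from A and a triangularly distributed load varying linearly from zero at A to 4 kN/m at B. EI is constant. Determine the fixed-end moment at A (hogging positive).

M_A = 113.4 kN·m

Release both end moments; the primary structure is a simply-supported span AB with redundants M_A and M_B.
End rotations of the released simple span under the applied load (×1/EI):
  at A: point load 94.5 at a = 4.38: Pab(L + b)/(6LEI) = 452/EI
  at B: point load 94.5 at a = 4.38: Pab(L + a)/(6LEI) = 452.4/EI
  at A: triangular load, peak 4: 7w₀L³/(360EI) = 52.11/EI
  at B: triangular load, peak 4: w₀L³/(45EI) = 59.55/EI
  θ_A0 = 504.1/EI,  θ_B0 = 511.9/EI
Flexibility coefficients: a unit moment at one end gives L/(3EI) there and L/(6EI) at the far end, so f₁₁ = f₂₂ = 2.917/EI and f₁₂ = f₂₁ = 1.458/EI.
Compatibility — zero rotation at each built-in end:
  2.917 M_A + 1.458 M_B = 504.1
  1.458 M_A + 2.917 M_B = 511.9
Solving the pair gives M_A = 113.4 kN·m and M_B = 118.8 kN·m (hogging).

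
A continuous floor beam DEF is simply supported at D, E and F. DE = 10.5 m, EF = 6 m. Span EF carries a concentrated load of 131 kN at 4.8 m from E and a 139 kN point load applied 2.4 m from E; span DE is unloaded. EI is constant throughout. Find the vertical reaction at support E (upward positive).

Insert a hinge at E; M_E is the redundant, and each span becomes simply supported.
Rotations at E on the released spans (each span's end-slope, ×1/EI):
  span EF: point load 131 at a = 4.8: Pab(L + b)/(6LEI) = 150.9/EI
  span EF: point load 139 at a = 2.4: Pab(L + b)/(6LEI) = 320.3/EI
  relative rotation θ_0 = (0 + 471.2)/EI = 471.2/EI
A unit hogging moment at E produces rotation L₁/(3EI) + L₂/(3EI) = 5.5/EI.
Compatibility: M_E·(L₁+L₂)/(3EI) = θ_0, giving M_E = 85.67 kN·m (hogging).
Span DE, ΣM about D with M_E applied at E: R_E^{DE}·10.5 = 0 + 85.67, so R_E^{DE} = 8.159 kN and R_D = 0 − 8.159 = -8.159 kN.
Span EF, ΣM about F: R_E^{EF}·6 = 657.6 + 85.67, so R_E^{EF} = 123.9 kN and R_F = 270 − 123.9 = 146.1 kN.
R_E = 8.159 + 123.9 = 132 kN.

R_E = 132 kN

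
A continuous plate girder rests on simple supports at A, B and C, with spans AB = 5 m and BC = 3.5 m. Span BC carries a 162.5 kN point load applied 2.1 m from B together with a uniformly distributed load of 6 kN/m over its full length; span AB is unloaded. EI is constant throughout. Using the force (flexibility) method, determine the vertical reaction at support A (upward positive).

Take M_B as the redundant. Released structure: two simple spans AB and BC with a hinge at B.
Discontinuity in slope at B on the released structure — sum the simple-span end rotations:
  span BC: point load 162.5 at a = 2.1: Pab(L + b)/(6LEI) = 111.5/EI
  span BC: UDL 6: wL³/(24EI) = 10.72/EI
  relative rotation θ_0 = (0 + 122.2)/EI = 122.2/EI
A unit hogging moment at B produces rotation L₁/(3EI) + L₂/(3EI) = 2.833/EI.
Compatibility: M_B·(L₁+L₂)/(3EI) = θ_0, giving M_B = 43.13 kN·m (hogging).
Span AB, ΣM about A with M_B applied at B: R_B^{AB}·5 = 0 + 43.13, so R_B^{AB} = 8.625 kN and R_A = 0 − 8.625 = -8.625 kN.

R_A = -8.625 kN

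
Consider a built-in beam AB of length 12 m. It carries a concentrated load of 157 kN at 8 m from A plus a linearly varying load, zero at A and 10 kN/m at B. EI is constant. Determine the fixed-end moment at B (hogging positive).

Take the two fixed-end moments M_A, M_B as redundants; the released structure is the simple span AB.
On the primary (simply-supported) span, the end slopes from the loading are:
  at A: point load 157 at a = 8: Pab(L + b)/(6LEI) = 1116/EI
  at B: point load 157 at a = 8: Pab(L + a)/(6LEI) = 1396/EI
  at A: triangular load, peak 10: 7w₀L³/(360EI) = 336/EI
  at B: triangular load, peak 10: w₀L³/(45EI) = 384/EI
  θ_A0 = 1452/EI,  θ_B0 = 1780/EI
Flexibility coefficients: a unit moment at one end gives L/(3EI) there and L/(6EI) at the far end, so f₁₁ = f₂₂ = 4/EI and f₁₂ = f₂₁ = 2/EI.
Compatibility — zero rotation at each built-in end:
  4 M_A + 2 M_B = 1452
  2 M_A + 4 M_B = 1780
Solving the pair gives M_A = 187.6 kN·m and M_B = 351.1 kN·m (hogging).

M_B = 351.1 kN·m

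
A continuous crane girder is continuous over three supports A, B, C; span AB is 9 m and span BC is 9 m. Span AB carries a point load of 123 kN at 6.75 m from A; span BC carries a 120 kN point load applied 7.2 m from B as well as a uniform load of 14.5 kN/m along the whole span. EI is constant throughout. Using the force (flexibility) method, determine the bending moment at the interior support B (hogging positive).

Release continuity at B by inserting a hinge; the redundant is the internal moment M_B. The primary structure is two simply-supported spans AB and BC.
Rotations at B on the released spans (each span's end-slope, ×1/EI):
  span AB: point load 123 at a = 6.75: Pab(L + a)/(6LEI) = 544.9/EI
  span BC: point load 120 at a = 7.2: Pab(L + b)/(6LEI) = 311/EI
  span BC: UDL 14.5: wL³/(24EI) = 440.4/EI
  relative rotation θ_0 = (544.9 + 751.5)/EI = 1296/EI
A unit hogging moment at B produces rotation L₁/(3EI) + L₂/(3EI) = 6/EI.
Compatibility: M_B·(L₁+L₂)/(3EI) = θ_0, giving M_B = 216.1 kN·m (hogging).

M_B = 216.1 kN·m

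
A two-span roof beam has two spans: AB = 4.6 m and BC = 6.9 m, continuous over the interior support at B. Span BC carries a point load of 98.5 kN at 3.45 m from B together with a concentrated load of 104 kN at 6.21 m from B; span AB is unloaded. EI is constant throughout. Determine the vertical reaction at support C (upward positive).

R_C = 128.7 kN

Release continuity at B by inserting a hinge; the redundant is the internal moment M_B. The primary structure is two simply-supported spans AB and BC.
End slopes at the hinge B, treating each span as simply supported:
  span BC: point load 98.5 at a = 3.45: Pab(L + b)/(6LEI) = 293.1/EI
  span BC: point load 104 at a = 6.21: Pab(L + b)/(6LEI) = 81.7/EI
  relative rotation θ_0 = (0 + 374.8)/EI = 374.8/EI
A unit hogging moment at B produces rotation L₁/(3EI) + L₂/(3EI) = 3.833/EI.
Compatibility: M_B·(L₁+L₂)/(3EI) = θ_0, giving M_B = 97.77 kN·m (hogging).
Span BC, ΣM about C: R_B^{BC}·6.9 = 411.6 + 97.77, so R_B^{BC} = 73.82 kN and R_C = 202.5 − 73.82 = 128.7 kN.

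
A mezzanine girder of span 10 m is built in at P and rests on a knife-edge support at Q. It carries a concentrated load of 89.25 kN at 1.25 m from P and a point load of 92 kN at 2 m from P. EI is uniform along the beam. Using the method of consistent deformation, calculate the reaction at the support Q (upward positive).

Take the reaction at Q as the redundant and release it; the primary structure is a cantilever fixed at P.
Deflection at Q on the released cantilever, summing each load's contribution:
  point load 89.25 at a = 1.25: Pa²(3L − a)/(6EI) = 668.2/EI
  point load 92 at a = 2: Pa²(3L − a)/(6EI) = 1717/EI
  δ_0 = 2386/EI
Tip deflection under a unit load at Q: L³/(3EI) = 333.3/EI.
The prop prevents deflection at Q: R_Q = δ_0/δ_{QQ} = 2386/333.3 = 7.157 kN.

R_Q = 7.157 kN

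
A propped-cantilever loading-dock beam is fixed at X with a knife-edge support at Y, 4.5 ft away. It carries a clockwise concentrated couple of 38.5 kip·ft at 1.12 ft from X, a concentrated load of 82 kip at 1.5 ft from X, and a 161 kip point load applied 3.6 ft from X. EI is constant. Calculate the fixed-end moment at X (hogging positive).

M_X = 151.2 kip·ft

Release the roller at Y. Primary structure: cantilever fixed at X.
Primary-structure tip deflection at Y by superposition:
  clockwise couple 38.5 at a = 1.12: M₀a(2L − a)/(2EI) = 169.9/EI
  point load 82 at a = 1.5: Pa²(3L − a)/(6EI) = 369/EI
  point load 161 at a = 3.6: Pa²(3L − a)/(6EI) = 3443/EI
  δ_0 = 3982/EI
Tip deflection under a unit load at Y: L³/(3EI) = 30.38/EI.
The prop prevents deflection at Y: R_Y = δ_0/δ_{YY} = 3982/30.38 = 131.1 kip.
Moment equilibrium about X: M_X = Σ(load moments about X) − R_Y·L = 741.1 − 131.1×4.5 = 151.2 kip·ft.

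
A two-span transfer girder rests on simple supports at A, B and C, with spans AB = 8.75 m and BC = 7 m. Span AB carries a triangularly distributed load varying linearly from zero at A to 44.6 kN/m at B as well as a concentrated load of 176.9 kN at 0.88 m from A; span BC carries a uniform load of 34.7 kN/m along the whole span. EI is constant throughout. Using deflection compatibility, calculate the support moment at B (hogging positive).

M_B = 263.7 kN·m

Take M_B as the redundant. Released structure: two simple spans AB and BC with a hinge at B.
Discontinuity in slope at B on the released structure — sum the simple-span end rotations:
  span AB: triangular load, peak 44.6: w₀L³/(45EI) = 664/EI
  span AB: point load 176.9 at a = 0.88: Pab(L + a)/(6LEI) = 224.7/EI
  span BC: UDL 34.7: wL³/(24EI) = 495.9/EI
  relative rotation θ_0 = (888.7 + 495.9)/EI = 1385/EI
A unit hogging moment at B produces rotation L₁/(3EI) + L₂/(3EI) = 5.25/EI.
Slope continuity at B: θ_0 = M_B·5.25/EI, so M_B = 1385/5.25 = 263.7 kN·m (hogging).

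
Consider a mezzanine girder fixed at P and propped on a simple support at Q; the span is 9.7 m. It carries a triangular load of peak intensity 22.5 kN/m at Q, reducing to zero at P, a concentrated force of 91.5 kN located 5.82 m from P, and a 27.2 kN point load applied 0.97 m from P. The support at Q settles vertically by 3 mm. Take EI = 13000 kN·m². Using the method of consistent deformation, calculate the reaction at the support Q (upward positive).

Choose R_Q as the redundant. The primary structure is the cantilever fixed at P.
Primary-structure tip deflection at Q by superposition:
  triangular load, peak 22.5 at the free end: 11w₀L⁴/(120EI) = 18259/EI
  point load 91.5 at a = 5.82: Pa²(3L − a)/(6EI) = 12025/EI
  point load 27.2 at a = 0.97: Pa²(3L − a)/(6EI) = 120/EI
  δ_0 = 30405/EI
Tip deflection under a unit load at Q: L³/(3EI) = 304.2/EI.
With EI = 13000 kN·m²: δ_0 = 2.3388 m and δ_{QQ} = 0.023402 m/kN.
Compatibility — the beam at Q must follow the support down by 0.003 m: δ_0 − R_Q·δ_{QQ} = 0.003, so R_Q = (2.3388 − 0.003)/0.023402 = 99.81 kN.

R_Q = 99.81 kN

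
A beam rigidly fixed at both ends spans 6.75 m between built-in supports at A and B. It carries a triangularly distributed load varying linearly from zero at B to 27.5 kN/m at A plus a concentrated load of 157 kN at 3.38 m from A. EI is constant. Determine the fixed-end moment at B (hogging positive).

Release both end moments; the primary structure is a simply-supported span AB with redundants M_A and M_B.
End rotations of the released simple span under the applied load (×1/EI):
  at A: triangular load, peak 27.5: w₀L³/(45EI) = 187.9/EI
  at B: triangular load, peak 27.5: 7w₀L³/(360EI) = 164.5/EI
  at A: point load 157 at a = 3.38: Pab(L + b)/(6LEI) = 446.9/EI
  at B: point load 157 at a = 3.38: Pab(L + a)/(6LEI) = 447.3/EI
  θ_A0 = 634.8/EI,  θ_B0 = 611.8/EI
Flexibility coefficients: a unit moment at one end gives L/(3EI) there and L/(6EI) at the far end, so f₁₁ = f₂₂ = 2.25/EI and f₁₂ = f₂₁ = 1.125/EI.
Compatibility — zero rotation at each built-in end:
  2.25 M_A + 1.125 M_B = 634.8
  1.125 M_A + 2.25 M_B = 611.8
Solving the pair gives M_A = 194.9 kN·m and M_B = 174.4 kN·m (hogging).

M_B = 174.4 kN·m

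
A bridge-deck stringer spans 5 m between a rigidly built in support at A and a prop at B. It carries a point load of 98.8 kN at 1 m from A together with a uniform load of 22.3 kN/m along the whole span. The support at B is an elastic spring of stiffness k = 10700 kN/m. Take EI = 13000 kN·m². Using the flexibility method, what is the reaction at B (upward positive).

R_B = 46 kN

Choose R_B as the redundant. The primary structure is the cantilever fixed at A.
Primary-structure tip deflection at B by superposition:
  point load 98.8 at a = 1: Pa²(3L − a)/(6EI) = 230.5/EI
  UDL 22.3: wL⁴/(8EI) = 1742/EI
  δ_0 = 1973/EI
Flexibility coefficient — unit upward force at B: δ_{BB} = L³/(3EI) = 41.67/EI.
With EI = 13000 kN·m²: δ_0 = 0.15175 m and δ_{BB} = 0.003205 m/kN.
Compatibility — the spring shortens by R_B/k under the reaction it provides: δ_0 − R_B·δ_{BB} = R_B/k. With 1/k = 0.000093 m/kN, R_B = δ_0 / (δ_{BB} + 1/k) = 0.15175 / (0.003205 + 0.000093) = 46 kN.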